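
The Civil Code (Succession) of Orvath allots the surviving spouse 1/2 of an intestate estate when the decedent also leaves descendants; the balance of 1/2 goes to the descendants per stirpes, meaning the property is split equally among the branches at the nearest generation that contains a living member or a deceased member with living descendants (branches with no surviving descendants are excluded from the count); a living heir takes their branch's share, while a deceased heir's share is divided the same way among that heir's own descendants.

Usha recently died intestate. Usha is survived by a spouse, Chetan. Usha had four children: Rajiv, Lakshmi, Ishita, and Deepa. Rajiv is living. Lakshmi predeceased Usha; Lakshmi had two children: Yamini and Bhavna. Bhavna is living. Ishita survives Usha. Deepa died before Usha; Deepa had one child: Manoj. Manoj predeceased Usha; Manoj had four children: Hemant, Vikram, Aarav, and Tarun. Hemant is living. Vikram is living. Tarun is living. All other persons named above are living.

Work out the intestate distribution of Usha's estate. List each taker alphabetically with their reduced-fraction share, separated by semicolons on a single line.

Aarav 1/32; Bhavna 1/16; Chetan 1/2; Hemant 1/32; Ishita 1/8; Rajiv 1/8; Tarun 1/32; Vikram 1/32; Yamini 1/16

Chetan, as surviving spouse, takes 1/2.
The remaining 1/2 passes to Usha's descendants per stirpes.
The 1/2 is divided into 4 equal shares of 1/8 among Rajiv, Lakshmi, Ishita, Deepa.
Rajiv is living and takes 1/8.
Lakshmi predeceased; the 1/8 allotted to Lakshmi's branch passes to Lakshmi's issue by representation.
The 1/8 is divided into 2 equal shares of 1/16 among Yamini, Bhavna.
Yamini is living and takes 1/16.
Bhavna is living and takes 1/16.
Ishita is living and takes 1/8.
Deepa predeceased; the 1/8 allotted to Deepa's branch passes to Deepa's issue by representation.
Manoj's line is the sole branch at this level, so the full 1/8 passes to Manoj's issue by representation.
The 1/8 is divided into 4 equal shares of 1/32 among Hemant, Vikram, Aarav, Tarun.
Hemant is living and takes 1/32.
Vikram is living and takes 1/32.
Aarav is living and takes 1/32.
Tarun is living and takes 1/32.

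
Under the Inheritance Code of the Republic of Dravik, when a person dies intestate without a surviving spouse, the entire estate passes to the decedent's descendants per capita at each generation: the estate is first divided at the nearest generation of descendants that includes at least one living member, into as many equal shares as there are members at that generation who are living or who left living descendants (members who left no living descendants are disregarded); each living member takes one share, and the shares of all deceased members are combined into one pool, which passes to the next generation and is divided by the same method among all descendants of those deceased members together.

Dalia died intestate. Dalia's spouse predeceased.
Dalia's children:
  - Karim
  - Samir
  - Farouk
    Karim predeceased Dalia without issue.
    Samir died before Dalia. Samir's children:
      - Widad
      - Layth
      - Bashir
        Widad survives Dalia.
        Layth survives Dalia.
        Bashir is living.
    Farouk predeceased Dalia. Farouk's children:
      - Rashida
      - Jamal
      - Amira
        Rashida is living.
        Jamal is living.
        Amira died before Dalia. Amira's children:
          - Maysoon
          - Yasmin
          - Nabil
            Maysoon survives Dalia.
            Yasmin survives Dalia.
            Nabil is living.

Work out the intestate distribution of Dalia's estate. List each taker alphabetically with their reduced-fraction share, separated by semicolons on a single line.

There is no surviving spouse, so the entire estate passes to Dalia's descendants per capita at each generation.
No one at generation 1 (Samir, Farouk) is living; moving to the next generation.
At generation 2 (Widad, Layth, Bashir, Rashida, Jamal, Amira) there are 6 shares of (1)/6 = 1/6 each.
Living: Widad, Layth, Bashir, Rashida, and Jamal — each takes 1/6.
Deceased: Amira. That 1/6 share is carried to generation 3.
At generation 3 (Maysoon, Yasmin, Nabil) there are 3 shares of (1/6)/3 = 1/18 each.
Living: Maysoon, Yasmin, and Nabil — each takes 1/18.

Bashir 1/6; Jamal 1/6; Layth 1/6; Maysoon 1/18; Nabil 1/18; Rashida 1/6; Widad 1/6; Yasmin 1/18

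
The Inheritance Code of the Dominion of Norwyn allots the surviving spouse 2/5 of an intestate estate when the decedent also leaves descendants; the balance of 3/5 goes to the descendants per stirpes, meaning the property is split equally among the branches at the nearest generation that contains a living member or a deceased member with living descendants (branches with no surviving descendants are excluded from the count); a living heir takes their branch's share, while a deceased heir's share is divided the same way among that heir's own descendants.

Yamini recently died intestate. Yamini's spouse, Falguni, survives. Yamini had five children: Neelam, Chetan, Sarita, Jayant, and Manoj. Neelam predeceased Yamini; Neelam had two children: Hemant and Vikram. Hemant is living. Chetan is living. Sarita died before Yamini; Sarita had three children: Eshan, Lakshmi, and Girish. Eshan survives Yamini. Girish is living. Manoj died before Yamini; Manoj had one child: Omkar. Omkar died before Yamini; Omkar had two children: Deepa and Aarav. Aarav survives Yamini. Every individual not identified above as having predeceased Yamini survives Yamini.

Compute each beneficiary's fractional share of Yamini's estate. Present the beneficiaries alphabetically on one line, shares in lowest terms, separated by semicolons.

Falguni, as surviving spouse, takes 2/5.
The remaining 3/5 passes to Yamini's descendants per stirpes.
The 3/5 is divided into 5 equal shares of 3/25 among Neelam, Chetan, Sarita, Jayant, Manoj.
Neelam predeceased; the 3/25 allotted to Neelam's branch passes to Neelam's issue by representation.
The 3/25 is divided into 2 equal shares of 3/50 among Hemant, Vikram.
Hemant is living and takes 3/50.
Vikram is living and takes 3/50.
Chetan is living and takes 3/25.
Sarita predeceased; the 3/25 allotted to Sarita's branch passes to Sarita's issue by representation.
The 3/25 is divided into 3 equal shares of 1/25 among Eshan, Lakshmi, Girish.
Eshan is living and takes 1/25.
Lakshmi is living and takes 1/25.
Girish is living and takes 1/25.
Jayant is living and takes 3/25.
Manoj predeceased; the 3/25 allotted to Manoj's branch passes to Manoj's issue by representation.
Omkar's line is the sole branch at this level, so the full 3/25 passes to Omkar's issue by representation.
The 3/25 is divided into 2 equal shares of 3/50 among Deepa, Aarav.
Deepa is living and takes 3/50.
Aarav is living and takes 3/50.

Aarav 3/50; Chetan 3/25; Deepa 3/50; Eshan 1/25; Falguni 2/5; Girish 1/25; Hemant 3/50; Jayant 3/25; Lakshmi 1/25; Vikram 3/50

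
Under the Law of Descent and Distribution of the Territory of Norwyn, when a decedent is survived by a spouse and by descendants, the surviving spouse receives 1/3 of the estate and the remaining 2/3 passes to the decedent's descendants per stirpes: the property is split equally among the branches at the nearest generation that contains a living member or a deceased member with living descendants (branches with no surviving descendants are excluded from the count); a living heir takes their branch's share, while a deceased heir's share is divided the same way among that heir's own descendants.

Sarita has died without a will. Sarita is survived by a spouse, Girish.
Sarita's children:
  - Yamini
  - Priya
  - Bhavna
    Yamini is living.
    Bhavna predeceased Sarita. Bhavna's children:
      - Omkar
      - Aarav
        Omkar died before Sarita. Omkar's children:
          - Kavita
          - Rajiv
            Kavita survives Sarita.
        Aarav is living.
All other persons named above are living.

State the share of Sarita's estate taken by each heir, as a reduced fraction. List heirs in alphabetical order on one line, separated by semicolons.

Girish, as surviving spouse, takes 1/3.
The remaining 2/3 passes to Sarita's descendants per stirpes.
The 2/3 is divided into 3 equal shares of 2/9 among Yamini, Priya, Bhavna.
Yamini is living and takes 2/9.
Priya is living and takes 2/9.
Bhavna predeceased; the 2/9 allotted to Bhavna's branch passes to Bhavna's issue by representation.
The 2/9 is divided into 2 equal shares of 1/9 among Omkar, Aarav.
Omkar predeceased; the 1/9 allotted to Omkar's branch passes to Omkar's issue by representation.
The 1/9 is divided into 2 equal shares of 1/18 among Kavita, Rajiv.
Kavita is living and takes 1/18.
Rajiv is living and takes 1/18.
Aarav is living and takes 1/9.

Aarav 1/9; Girish 1/3; Kavita 1/18; Priya 2/9; Rajiv 1/18; Yamini 2/9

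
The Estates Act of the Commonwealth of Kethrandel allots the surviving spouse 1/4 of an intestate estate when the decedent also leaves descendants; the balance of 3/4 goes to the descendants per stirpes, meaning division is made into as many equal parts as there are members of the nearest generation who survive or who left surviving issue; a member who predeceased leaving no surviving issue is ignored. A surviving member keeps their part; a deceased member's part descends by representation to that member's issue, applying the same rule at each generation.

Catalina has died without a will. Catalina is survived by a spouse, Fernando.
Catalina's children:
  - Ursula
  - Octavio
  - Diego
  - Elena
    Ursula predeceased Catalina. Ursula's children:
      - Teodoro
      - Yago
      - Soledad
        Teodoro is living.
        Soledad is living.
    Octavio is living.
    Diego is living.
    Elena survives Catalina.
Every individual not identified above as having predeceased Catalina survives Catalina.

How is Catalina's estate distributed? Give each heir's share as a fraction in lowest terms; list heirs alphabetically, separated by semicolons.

Diego 3/16; Elena 3/16; Fernando 1/4; Octavio 3/16; Soledad 1/16; Teodoro 1/16; Yago 1/16

Fernando, as surviving spouse, takes 1/4.
The remaining 3/4 passes to Catalina's descendants per stirpes.
The 3/4 is divided into 4 equal shares of 3/16 among Ursula, Octavio, Diego, Elena.
Ursula predeceased; the 3/16 allotted to Ursula's branch passes to Ursula's issue by representation.
The 3/16 is divided into 3 equal shares of 1/16 among Teodoro, Yago, Soledad.
Teodoro is living and takes 1/16.
Yago is living and takes 1/16.
Soledad is living and takes 1/16.
Octavio is living and takes 3/16.
Diego is living and takes 3/16.
Elena is living and takes 3/16.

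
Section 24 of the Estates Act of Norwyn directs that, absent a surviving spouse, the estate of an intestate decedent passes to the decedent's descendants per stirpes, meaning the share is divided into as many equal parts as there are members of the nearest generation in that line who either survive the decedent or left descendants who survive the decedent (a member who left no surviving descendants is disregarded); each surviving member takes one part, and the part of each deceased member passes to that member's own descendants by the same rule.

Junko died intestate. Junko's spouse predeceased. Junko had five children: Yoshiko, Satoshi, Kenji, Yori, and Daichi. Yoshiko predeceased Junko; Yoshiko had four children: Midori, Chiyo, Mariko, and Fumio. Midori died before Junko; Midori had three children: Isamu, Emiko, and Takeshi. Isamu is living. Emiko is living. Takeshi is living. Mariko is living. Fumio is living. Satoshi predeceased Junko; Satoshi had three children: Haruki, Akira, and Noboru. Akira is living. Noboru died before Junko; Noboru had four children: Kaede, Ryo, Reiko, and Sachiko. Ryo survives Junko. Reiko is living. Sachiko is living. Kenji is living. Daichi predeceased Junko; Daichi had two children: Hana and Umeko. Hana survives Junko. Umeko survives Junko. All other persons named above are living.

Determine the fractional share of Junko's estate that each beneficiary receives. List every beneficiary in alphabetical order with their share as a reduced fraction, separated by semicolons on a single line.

Akira 1/15; Chiyo 1/20; Emiko 1/60; Fumio 1/20; Hana 1/10; Haruki 1/15; Isamu 1/60; Kaede 1/60; Kenji 1/5; Mariko 1/20; Reiko 1/60; Ryo 1/60; Sachiko 1/60; Takeshi 1/60; Umeko 1/10; Yori 1/5

There is no surviving spouse, so the entire estate passes to Junko's descendants per stirpes.
The estate is divided into 5 equal shares of 1/5 among Yoshiko, Satoshi, Kenji, Yori, Daichi.
Yoshiko predeceased; the 1/5 allotted to Yoshiko's branch passes to Yoshiko's issue by representation.
The 1/5 is divided into 4 equal shares of 1/20 among Midori, Chiyo, Mariko, Fumio.
Midori predeceased; the 1/20 allotted to Midori's branch passes to Midori's issue by representation.
The 1/20 is divided into 3 equal shares of 1/60 among Isamu, Emiko, Takeshi.
Isamu is living and takes 1/60.
Emiko is living and takes 1/60.
Takeshi is living and takes 1/60.
Chiyo is living and takes 1/20.
Mariko is living and takes 1/20.
Fumio is living and takes 1/20.
Satoshi predeceased; the 1/5 allotted to Satoshi's branch passes to Satoshi's issue by representation.
The 1/5 is divided into 3 equal shares of 1/15 among Haruki, Akira, Noboru.
Haruki is living and takes 1/15.
Akira is living and takes 1/15.
Noboru predeceased; the 1/15 allotted to Noboru's branch passes to Noboru's issue by representation.
The 1/15 is divided into 4 equal shares of 1/60 among Kaede, Ryo, Reiko, Sachiko.
Kaede is living and takes 1/60.
Ryo is living and takes 1/60.
Reiko is living and takes 1/60.
Sachiko is living and takes 1/60.
Kenji is living and takes 1/5.
Yori is living and takes 1/5.
Daichi predeceased; the 1/5 allotted to Daichi's branch passes to Daichi's issue by representation.
The 1/5 is divided into 2 equal shares of 1/10 among Hana, Umeko.
Hana is living and takes 1/10.
Umeko is living and takes 1/10.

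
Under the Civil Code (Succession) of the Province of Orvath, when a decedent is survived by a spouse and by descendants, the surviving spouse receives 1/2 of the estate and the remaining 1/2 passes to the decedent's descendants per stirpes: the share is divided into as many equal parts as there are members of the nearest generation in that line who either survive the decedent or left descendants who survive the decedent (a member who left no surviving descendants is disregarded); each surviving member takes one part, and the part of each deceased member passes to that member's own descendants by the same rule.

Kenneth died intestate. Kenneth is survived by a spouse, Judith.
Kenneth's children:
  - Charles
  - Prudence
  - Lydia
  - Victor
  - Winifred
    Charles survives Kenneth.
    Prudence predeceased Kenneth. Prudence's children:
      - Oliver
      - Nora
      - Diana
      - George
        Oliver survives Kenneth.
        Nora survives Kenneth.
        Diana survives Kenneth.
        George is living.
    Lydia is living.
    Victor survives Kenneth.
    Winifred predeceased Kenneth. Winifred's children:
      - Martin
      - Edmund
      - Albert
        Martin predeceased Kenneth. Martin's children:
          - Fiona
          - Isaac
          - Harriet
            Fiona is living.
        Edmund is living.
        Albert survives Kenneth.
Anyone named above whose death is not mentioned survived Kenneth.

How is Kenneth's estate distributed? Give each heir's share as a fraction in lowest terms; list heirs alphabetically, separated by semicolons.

Judith, as surviving spouse, takes 1/2.
The remaining 1/2 passes to Kenneth's descendants per stirpes.
The 1/2 is divided into 5 equal shares of 1/10 among Charles, Prudence, Lydia, Victor, Winifred.
Charles is living and takes 1/10.
Prudence predeceased; the 1/10 allotted to Prudence's branch passes to Prudence's issue by representation.
The 1/10 is divided into 4 equal shares of 1/40 among Oliver, Nora, Diana, George.
Oliver is living and takes 1/40.
Nora is living and takes 1/40.
Diana is living and takes 1/40.
George is living and takes 1/40.
Lydia is living and takes 1/10.
Victor is living and takes 1/10.
Winifred predeceased; the 1/10 allotted to Winifred's branch passes to Winifred's issue by representation.
The 1/10 is divided into 3 equal shares of 1/30 among Martin, Edmund, Albert.
Martin predeceased; the 1/30 allotted to Martin's branch passes to Martin's issue by representation.
The 1/30 is divided into 3 equal shares of 1/90 among Fiona, Isaac, Harriet.
Fiona is living and takes 1/90.
Isaac is living and takes 1/90.
Harriet is living and takes 1/90.
Edmund is living and takes 1/30.
Albert is living and takes 1/30.

Albert 1/30; Charles 1/10; Diana 1/40; Edmund 1/30; Fiona 1/90; George 1/40; Harriet 1/90; Isaac 1/90; Judith 1/2; Lydia 1/10; Nora 1/40; Oliver 1/40; Victor 1/10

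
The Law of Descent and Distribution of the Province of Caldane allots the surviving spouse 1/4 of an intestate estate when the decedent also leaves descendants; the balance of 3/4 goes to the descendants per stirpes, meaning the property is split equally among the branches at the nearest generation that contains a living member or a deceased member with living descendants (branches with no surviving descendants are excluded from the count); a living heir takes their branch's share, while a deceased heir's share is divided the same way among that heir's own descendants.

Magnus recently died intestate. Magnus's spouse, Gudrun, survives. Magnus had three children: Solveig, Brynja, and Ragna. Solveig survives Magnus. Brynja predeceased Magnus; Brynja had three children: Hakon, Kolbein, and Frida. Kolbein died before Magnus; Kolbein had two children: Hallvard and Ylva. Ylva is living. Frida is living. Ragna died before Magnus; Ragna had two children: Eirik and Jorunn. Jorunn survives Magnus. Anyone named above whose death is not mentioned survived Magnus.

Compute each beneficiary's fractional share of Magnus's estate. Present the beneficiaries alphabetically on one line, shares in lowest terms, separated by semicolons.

Eirik 1/8; Frida 1/12; Gudrun 1/4; Hakon 1/12; Hallvard 1/24; Jorunn 1/8; Solveig 1/4; Ylva 1/24

Gudrun, as surviving spouse, takes 1/4.
The remaining 3/4 passes to Magnus's descendants per stirpes.
The 3/4 is divided into 3 equal shares of 1/4 among Solveig, Brynja, Ragna.
Solveig is living and takes 1/4.
Brynja predeceased; the 1/4 allotted to Brynja's branch passes to Brynja's issue by representation.
The 1/4 is divided into 3 equal shares of 1/12 among Hakon, Kolbein, Frida.
Hakon is living and takes 1/12.
Kolbein predeceased; the 1/12 allotted to Kolbein's branch passes to Kolbein's issue by representation.
The 1/12 is divided into 2 equal shares of 1/24 among Hallvard, Ylva.
Hallvard is living and takes 1/24.
Ylva is living and takes 1/24.
Frida is living and takes 1/12.
Ragna predeceased; the 1/4 allotted to Ragna's branch passes to Ragna's issue by representation.
The 1/4 is divided into 2 equal shares of 1/8 among Eirik, Jorunn.
Eirik is living and takes 1/8.
Jorunn is living and takes 1/8.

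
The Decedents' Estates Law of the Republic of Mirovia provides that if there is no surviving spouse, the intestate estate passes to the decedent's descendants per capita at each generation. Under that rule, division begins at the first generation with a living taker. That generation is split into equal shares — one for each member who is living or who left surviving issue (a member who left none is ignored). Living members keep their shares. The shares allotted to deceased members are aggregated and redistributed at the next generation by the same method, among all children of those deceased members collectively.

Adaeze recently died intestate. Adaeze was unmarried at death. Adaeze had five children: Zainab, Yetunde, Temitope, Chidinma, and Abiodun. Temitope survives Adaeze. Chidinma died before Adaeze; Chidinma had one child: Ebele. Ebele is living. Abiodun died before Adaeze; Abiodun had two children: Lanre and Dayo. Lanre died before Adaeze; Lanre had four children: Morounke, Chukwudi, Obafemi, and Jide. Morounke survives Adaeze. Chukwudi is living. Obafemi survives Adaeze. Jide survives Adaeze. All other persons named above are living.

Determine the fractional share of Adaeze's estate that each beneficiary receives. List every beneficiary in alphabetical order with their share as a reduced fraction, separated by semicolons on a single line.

Chukwudi 1/30; Dayo 2/15; Ebele 2/15; Jide 1/30; Morounke 1/30; Obafemi 1/30; Temitope 1/5; Yetunde 1/5; Zainab 1/5

There is no surviving spouse, so the entire estate passes to Adaeze's descendants per capita at each generation.
At generation 1 (Zainab, Yetunde, Temitope, Chidinma, Abiodun) there are 5 shares of (1)/5 = 1/5 each.
Living: Zainab, Yetunde, and Temitope — each takes 1/5.
Deceased: Chidinma and Abiodun. Their combined 2/5 is pooled and carried to generation 2.
At generation 2 (Ebele, Lanre, Dayo) there are 3 shares of (2/5)/3 = 2/15 each.
Living: Ebele and Dayo — each takes 2/15.
Deceased: Lanre. That 2/15 share is carried to generation 3.
At generation 3 (Morounke, Chukwudi, Obafemi, Jide) there are 4 shares of (2/15)/4 = 1/30 each.
Living: Morounke, Chukwudi, Obafemi, and Jide — each takes 1/30.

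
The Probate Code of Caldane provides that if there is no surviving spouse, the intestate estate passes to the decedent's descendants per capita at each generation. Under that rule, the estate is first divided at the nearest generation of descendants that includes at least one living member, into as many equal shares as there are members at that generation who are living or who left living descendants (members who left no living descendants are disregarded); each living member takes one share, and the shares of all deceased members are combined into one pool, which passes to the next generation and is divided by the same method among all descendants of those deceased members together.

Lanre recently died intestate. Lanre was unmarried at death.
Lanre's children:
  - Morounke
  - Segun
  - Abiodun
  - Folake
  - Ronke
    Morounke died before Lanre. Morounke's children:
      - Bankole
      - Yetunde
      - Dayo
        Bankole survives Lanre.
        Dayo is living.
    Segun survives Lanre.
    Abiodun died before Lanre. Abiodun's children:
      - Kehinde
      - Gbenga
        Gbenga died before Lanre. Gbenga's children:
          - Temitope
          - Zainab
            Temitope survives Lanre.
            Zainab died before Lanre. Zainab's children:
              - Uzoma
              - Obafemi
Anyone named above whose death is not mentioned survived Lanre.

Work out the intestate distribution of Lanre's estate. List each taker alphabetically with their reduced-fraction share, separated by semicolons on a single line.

There is no surviving spouse, so the entire estate passes to Lanre's descendants per capita at each generation.
At generation 1 (Morounke, Segun, Abiodun, Folake, Ronke) there are 5 shares of (1)/5 = 1/5 each.
Living: Segun, Folake, and Ronke — each takes 1/5.
Deceased: Morounke and Abiodun. Their combined 2/5 is pooled and carried to generation 2.
At generation 2 (Bankole, Yetunde, Dayo, Kehinde, Gbenga) there are 5 shares of (2/5)/5 = 2/25 each.
Living: Bankole, Yetunde, Dayo, and Kehinde — each takes 2/25.
Deceased: Gbenga. That 2/25 share is carried to generation 3.
At generation 3 (Temitope, Zainab) there are 2 shares of (2/25)/2 = 1/25 each.
Living: Temitope — each takes 1/25.
Deceased: Zainab. That 1/25 share is carried to generation 4.
At generation 4 (Uzoma, Obafemi) there are 2 shares of (1/25)/2 = 1/50 each.
Living: Uzoma and Obafemi — each takes 1/50.

Bankole 2/25; Dayo 2/25; Folake 1/5; Kehinde 2/25; Obafemi 1/50; Ronke 1/5; Segun 1/5; Temitope 1/25; Uzoma 1/50; Yetunde 2/25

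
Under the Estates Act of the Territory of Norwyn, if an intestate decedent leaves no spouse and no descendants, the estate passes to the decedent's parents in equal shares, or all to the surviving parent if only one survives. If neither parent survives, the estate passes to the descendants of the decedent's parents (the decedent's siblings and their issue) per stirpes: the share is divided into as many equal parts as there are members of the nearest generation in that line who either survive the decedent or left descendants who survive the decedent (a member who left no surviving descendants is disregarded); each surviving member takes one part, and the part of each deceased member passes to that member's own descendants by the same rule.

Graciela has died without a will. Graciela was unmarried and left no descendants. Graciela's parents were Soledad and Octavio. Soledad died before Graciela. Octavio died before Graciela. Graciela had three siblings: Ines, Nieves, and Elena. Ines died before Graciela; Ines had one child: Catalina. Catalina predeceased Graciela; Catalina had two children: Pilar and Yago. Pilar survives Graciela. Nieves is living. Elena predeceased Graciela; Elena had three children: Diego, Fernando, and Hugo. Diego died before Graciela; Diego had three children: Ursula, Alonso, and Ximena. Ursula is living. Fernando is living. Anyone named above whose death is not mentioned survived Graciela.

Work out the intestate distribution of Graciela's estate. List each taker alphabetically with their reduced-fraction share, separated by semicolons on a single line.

Alonso 1/27; Fernando 1/9; Hugo 1/9; Nieves 1/3; Pilar 1/6; Ursula 1/27; Ximena 1/27; Yago 1/6

Neither parent survives and there are no descendants, so the estate passes to Graciela's siblings and their issue per stirpes.
The estate is divided into 3 equal shares of 1/3 among Ines, Nieves, Elena.
Ines predeceased; the 1/3 allotted to Ines's branch passes to Ines's issue by representation.
Catalina's line is the sole branch at this level, so the full 1/3 passes to Catalina's issue by representation.
The 1/3 is divided into 2 equal shares of 1/6 among Pilar, Yago.
Pilar is living and takes 1/6.
Yago is living and takes 1/6.
Nieves is living and takes 1/3.
Elena predeceased; the 1/3 allotted to Elena's branch passes to Elena's issue by representation.
The 1/3 is divided into 3 equal shares of 1/9 among Diego, Fernando, Hugo.
Diego predeceased; the 1/9 allotted to Diego's branch passes to Diego's issue by representation.
The 1/9 is divided into 3 equal shares of 1/27 among Ursula, Alonso, Ximena.
Ursula is living and takes 1/27.
Alonso is living and takes 1/27.
Ximena is living and takes 1/27.
Fernando is living and takes 1/9.
Hugo is living and takes 1/9.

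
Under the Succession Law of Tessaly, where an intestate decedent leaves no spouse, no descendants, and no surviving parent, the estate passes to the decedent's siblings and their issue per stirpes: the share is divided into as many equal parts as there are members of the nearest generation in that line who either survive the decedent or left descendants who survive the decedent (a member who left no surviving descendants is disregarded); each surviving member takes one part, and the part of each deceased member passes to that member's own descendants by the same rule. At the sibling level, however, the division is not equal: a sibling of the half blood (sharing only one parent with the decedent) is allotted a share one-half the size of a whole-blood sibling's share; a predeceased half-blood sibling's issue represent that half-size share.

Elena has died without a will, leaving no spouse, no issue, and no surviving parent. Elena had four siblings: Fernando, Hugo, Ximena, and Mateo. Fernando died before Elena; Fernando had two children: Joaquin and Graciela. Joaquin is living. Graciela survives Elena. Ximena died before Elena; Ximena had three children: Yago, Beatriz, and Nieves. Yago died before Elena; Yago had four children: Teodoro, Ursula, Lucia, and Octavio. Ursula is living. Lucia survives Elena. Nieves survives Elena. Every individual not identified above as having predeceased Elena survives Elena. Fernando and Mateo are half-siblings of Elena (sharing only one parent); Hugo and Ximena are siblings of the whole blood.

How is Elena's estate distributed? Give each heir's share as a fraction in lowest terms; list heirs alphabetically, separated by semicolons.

No spouse, descendants, or parent survives, so the estate passes to Elena's siblings per stirpes.
Half-blood siblings count for one-half the weight of whole-blood siblings at the initial division.
Dividing 1 in proportion to weights (total weight 3): Fernando (weight 1/2) → 1/6; Hugo (weight 1) → 1/3; Ximena (weight 1) → 1/3; Mateo (weight 1/2) → 1/6.
Fernando predeceased; the 1/6 allotted to Fernando's branch passes to Fernando's issue by representation.
The 1/6 is divided into 2 equal shares of 1/12 among Joaquin, Graciela.
Joaquin is living and takes 1/12.
Graciela is living and takes 1/12.
Hugo is living and takes 1/3.
Ximena predeceased; the 1/3 allotted to Ximena's branch passes to Ximena's issue by representation.
The 1/3 is divided into 3 equal shares of 1/9 among Yago, Beatriz, Nieves.
Yago predeceased; the 1/9 allotted to Yago's branch passes to Yago's issue by representation.
The 1/9 is divided into 4 equal shares of 1/36 among Teodoro, Ursula, Lucia, Octavio.
Teodoro is living and takes 1/36.
Ursula is living and takes 1/36.
Lucia is living and takes 1/36.
Octavio is living and takes 1/36.
Beatriz is living and takes 1/9.
Nieves is living and takes 1/9.
Mateo is living and takes 1/6.

Beatriz 1/9; Graciela 1/12; Hugo 1/3; Joaquin 1/12; Lucia 1/36; Mateo 1/6; Nieves 1/9; Octavio 1/36; Teodoro 1/36; Ursula 1/36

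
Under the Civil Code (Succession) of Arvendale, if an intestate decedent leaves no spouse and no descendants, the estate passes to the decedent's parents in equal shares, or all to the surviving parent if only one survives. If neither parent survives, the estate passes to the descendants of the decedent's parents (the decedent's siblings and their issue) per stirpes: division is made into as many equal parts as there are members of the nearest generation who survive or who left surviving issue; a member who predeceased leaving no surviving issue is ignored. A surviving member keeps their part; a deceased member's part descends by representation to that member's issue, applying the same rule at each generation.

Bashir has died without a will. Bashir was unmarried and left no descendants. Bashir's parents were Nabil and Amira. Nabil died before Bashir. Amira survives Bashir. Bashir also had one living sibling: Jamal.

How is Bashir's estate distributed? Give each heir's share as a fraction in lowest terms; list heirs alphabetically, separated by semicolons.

Amira 1

Only one parent, Amira, survives, so Amira takes the entire estate. The siblings take nothing because a surviving parent has priority.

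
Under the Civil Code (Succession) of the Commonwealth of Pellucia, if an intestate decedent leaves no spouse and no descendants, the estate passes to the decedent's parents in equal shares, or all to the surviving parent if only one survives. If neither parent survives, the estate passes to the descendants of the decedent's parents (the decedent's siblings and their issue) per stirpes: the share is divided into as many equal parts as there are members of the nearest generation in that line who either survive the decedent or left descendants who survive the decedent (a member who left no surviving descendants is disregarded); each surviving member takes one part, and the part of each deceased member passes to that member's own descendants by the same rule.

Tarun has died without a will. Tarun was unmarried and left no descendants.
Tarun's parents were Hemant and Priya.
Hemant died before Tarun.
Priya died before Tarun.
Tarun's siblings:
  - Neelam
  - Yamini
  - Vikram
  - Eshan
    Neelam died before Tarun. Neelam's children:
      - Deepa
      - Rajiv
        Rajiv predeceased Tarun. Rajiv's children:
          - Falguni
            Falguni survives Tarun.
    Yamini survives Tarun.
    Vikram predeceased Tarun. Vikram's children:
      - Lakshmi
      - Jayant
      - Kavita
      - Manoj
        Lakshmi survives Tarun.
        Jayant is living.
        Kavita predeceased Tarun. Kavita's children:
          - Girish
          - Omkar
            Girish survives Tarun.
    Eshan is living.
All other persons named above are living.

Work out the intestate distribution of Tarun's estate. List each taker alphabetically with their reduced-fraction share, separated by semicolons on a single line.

Deepa 1/8; Eshan 1/4; Falguni 1/8; Girish 1/32; Jayant 1/16; Lakshmi 1/16; Manoj 1/16; Omkar 1/32; Yamini 1/4

Neither parent survives and there are no descendants, so the estate passes to Tarun's siblings and their issue per stirpes.
The estate is divided into 4 equal shares of 1/4 among Neelam, Yamini, Vikram, Eshan.
Neelam predeceased; the 1/4 allotted to Neelam's branch passes to Neelam's issue by representation.
The 1/4 is divided into 2 equal shares of 1/8 among Deepa, Rajiv.
Deepa is living and takes 1/8.
Rajiv predeceased; the 1/8 allotted to Rajiv's branch passes to Rajiv's issue by representation.
Falguni is the sole taker at this level and receives the full 1/8.
Yamini is living and takes 1/4.
Vikram predeceased; the 1/4 allotted to Vikram's branch passes to Vikram's issue by representation.
The 1/4 is divided into 4 equal shares of 1/16 among Lakshmi, Jayant, Kavita, Manoj.
Lakshmi is living and takes 1/16.
Jayant is living and takes 1/16.
Kavita predeceased; the 1/16 allotted to Kavita's branch passes to Kavita's issue by representation.
The 1/16 is divided into 2 equal shares of 1/32 among Girish, Omkar.
Girish is living and takes 1/32.
Omkar is living and takes 1/32.
Manoj is living and takes 1/16.
Eshan is living and takes 1/4.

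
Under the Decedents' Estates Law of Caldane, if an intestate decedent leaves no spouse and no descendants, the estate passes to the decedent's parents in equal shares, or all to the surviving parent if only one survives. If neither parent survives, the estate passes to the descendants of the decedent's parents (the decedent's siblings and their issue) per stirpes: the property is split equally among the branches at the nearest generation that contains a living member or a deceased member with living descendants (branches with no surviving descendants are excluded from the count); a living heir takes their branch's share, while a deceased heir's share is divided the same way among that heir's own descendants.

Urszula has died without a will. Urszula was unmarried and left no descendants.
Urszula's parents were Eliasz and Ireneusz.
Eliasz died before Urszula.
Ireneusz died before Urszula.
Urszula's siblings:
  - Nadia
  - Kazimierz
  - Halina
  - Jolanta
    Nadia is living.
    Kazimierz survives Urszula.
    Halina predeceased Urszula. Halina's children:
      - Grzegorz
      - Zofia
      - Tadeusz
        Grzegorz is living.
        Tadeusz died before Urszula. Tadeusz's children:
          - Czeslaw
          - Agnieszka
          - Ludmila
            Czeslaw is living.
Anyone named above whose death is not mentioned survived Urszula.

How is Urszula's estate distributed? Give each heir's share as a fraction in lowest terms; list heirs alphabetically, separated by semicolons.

Agnieszka 1/36; Czeslaw 1/36; Grzegorz 1/12; Jolanta 1/4; Kazimierz 1/4; Ludmila 1/36; Nadia 1/4; Zofia 1/12

Neither parent survives and there are no descendants, so the estate passes to Urszula's siblings and their issue per stirpes.
The estate is divided into 4 equal shares of 1/4 among Nadia, Kazimierz, Halina, Jolanta.
Nadia is living and takes 1/4.
Kazimierz is living and takes 1/4.
Halina predeceased; the 1/4 allotted to Halina's branch passes to Halina's issue by representation.
The 1/4 is divided into 3 equal shares of 1/12 among Grzegorz, Zofia, Tadeusz.
Grzegorz is living and takes 1/12.
Zofia is living and takes 1/12.
Tadeusz predeceased; the 1/12 allotted to Tadeusz's branch passes to Tadeusz's issue by representation.
The 1/12 is divided into 3 equal shares of 1/36 among Czeslaw, Agnieszka, Ludmila.
Czeslaw is living and takes 1/36.
Agnieszka is living and takes 1/36.
Ludmila is living and takes 1/36.
Jolanta is living and takes 1/4.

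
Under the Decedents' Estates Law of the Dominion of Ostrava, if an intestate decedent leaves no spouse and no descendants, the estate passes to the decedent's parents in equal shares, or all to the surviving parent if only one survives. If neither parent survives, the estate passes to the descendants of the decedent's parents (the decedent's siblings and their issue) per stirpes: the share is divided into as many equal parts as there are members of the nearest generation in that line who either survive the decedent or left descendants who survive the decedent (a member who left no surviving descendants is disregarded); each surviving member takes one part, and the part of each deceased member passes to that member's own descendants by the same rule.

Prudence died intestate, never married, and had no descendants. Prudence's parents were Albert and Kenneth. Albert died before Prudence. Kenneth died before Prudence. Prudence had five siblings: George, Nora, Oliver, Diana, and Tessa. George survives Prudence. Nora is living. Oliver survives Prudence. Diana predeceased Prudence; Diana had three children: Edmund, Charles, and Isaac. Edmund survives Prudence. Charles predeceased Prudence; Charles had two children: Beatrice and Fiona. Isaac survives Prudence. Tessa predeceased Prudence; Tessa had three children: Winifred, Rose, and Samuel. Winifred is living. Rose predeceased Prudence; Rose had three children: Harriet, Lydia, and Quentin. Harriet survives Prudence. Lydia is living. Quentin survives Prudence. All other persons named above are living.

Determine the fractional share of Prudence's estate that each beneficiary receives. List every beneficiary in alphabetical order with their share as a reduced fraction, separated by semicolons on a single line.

Neither parent survives and there are no descendants, so the estate passes to Prudence's siblings and their issue per stirpes.
The estate is divided into 5 equal shares of 1/5 among George, Nora, Oliver, Diana, Tessa.
George is living and takes 1/5.
Nora is living and takes 1/5.
Oliver is living and takes 1/5.
Diana predeceased; the 1/5 allotted to Diana's branch passes to Diana's issue by representation.
The 1/5 is divided into 3 equal shares of 1/15 among Edmund, Charles, Isaac.
Edmund is living and takes 1/15.
Charles predeceased; the 1/15 allotted to Charles's branch passes to Charles's issue by representation.
The 1/15 is divided into 2 equal shares of 1/30 among Beatrice, Fiona.
Beatrice is living and takes 1/30.
Fiona is living and takes 1/30.
Isaac is living and takes 1/15.
Tessa predeceased; the 1/5 allotted to Tessa's branch passes to Tessa's issue by representation.
The 1/5 is divided into 3 equal shares of 1/15 among Winifred, Rose, Samuel.
Winifred is living and takes 1/15.
Rose predeceased; the 1/15 allotted to Rose's branch passes to Rose's issue by representation.
The 1/15 is divided into 3 equal shares of 1/45 among Harriet, Lydia, Quentin.
Harriet is living and takes 1/45.
Lydia is living and takes 1/45.
Quentin is living and takes 1/45.
Samuel is living and takes 1/15.

Beatrice 1/30; Edmund 1/15; Fiona 1/30; George 1/5; Harriet 1/45; Isaac 1/15; Lydia 1/45; Nora 1/5; Oliver 1/5; Quentin 1/45; Samuel 1/15; Winifred 1/15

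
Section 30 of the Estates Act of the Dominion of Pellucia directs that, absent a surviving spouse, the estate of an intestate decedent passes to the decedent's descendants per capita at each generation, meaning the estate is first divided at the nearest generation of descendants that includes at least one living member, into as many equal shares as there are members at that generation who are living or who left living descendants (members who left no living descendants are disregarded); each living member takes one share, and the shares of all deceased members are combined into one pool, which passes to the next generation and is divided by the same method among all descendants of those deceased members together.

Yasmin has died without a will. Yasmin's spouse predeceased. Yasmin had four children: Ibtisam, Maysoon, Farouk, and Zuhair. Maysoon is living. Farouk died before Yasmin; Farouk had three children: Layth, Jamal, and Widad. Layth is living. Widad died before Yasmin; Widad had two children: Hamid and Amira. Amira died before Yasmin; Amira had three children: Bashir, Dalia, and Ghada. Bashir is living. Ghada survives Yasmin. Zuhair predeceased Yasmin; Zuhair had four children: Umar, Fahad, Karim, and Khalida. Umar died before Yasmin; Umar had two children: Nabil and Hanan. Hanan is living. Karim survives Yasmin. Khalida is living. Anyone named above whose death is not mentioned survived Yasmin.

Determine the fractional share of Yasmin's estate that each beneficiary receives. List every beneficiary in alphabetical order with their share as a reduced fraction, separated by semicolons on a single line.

Bashir 1/84; Dalia 1/84; Fahad 1/14; Ghada 1/84; Hamid 1/28; Hanan 1/28; Ibtisam 1/4; Jamal 1/14; Karim 1/14; Khalida 1/14; Layth 1/14; Maysoon 1/4; Nabil 1/28

There is no surviving spouse, so the entire estate passes to Yasmin's descendants per capita at each generation.
At generation 1 (Ibtisam, Maysoon, Farouk, Zuhair) there are 4 shares of (1)/4 = 1/4 each.
Living: Ibtisam and Maysoon — each takes 1/4.
Deceased: Farouk and Zuhair. Their combined 1/2 is pooled and carried to generation 2.
At generation 2 (Layth, Jamal, Widad, Umar, Fahad, Karim, Khalida) there are 7 shares of (1/2)/7 = 1/14 each.
Living: Layth, Jamal, Fahad, Karim, and Khalida — each takes 1/14.
Deceased: Widad and Umar. Their combined 1/7 is pooled and carried to generation 3.
At generation 3 (Hamid, Amira, Nabil, Hanan) there are 4 shares of (1/7)/4 = 1/28 each.
Living: Hamid, Nabil, and Hanan — each takes 1/28.
Deceased: Amira. That 1/28 share is carried to generation 4.
At generation 4 (Bashir, Dalia, Ghada) there are 3 shares of (1/28)/3 = 1/84 each.
Living: Bashir, Dalia, and Ghada — each takes 1/84.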